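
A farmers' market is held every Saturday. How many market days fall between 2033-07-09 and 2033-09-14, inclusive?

10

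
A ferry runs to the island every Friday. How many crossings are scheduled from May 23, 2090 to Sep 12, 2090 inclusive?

16 Fridays

May 23, 2090 is a Tuesday.
The range spans 113 days (inclusive of both endpoints).
113 = 7 × 16 + 1, so there are 16 full weeks plus 1 extra day.
Each full week contributes one Friday: 16 so far.
The 1 extra day is Tuesday — none qualify.
Total: 16 + 0 = 16.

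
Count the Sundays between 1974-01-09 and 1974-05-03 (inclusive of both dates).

16

1974-01-09 is a Wednesday.
That's 115 days from start to end, counting both.
115 = 7 × 16 + 3, so there are 16 full weeks plus 3 extra days.
Each full week contributes one Sunday: 16 so far.
The 3 extra days are Wednesday, Thursday, Friday — none qualify.
Total: 16 + 0 = 16.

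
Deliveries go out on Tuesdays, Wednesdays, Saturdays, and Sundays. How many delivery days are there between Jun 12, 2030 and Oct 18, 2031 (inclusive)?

Jun 12, 2030 is a Wednesday.
That's 494 days from start to end, counting both.
494 = 7 × 70 + 4, so there are 70 full weeks plus 4 extra days.
Each full week contributes 4 days from the set (Tue, Wed, Sat, Sun): 70 × 4 = 280.
The 4 extra days are Wednesday, Thursday, Friday, Saturday — 2 of them qualify.
Total: 280 + 2 = 282.

282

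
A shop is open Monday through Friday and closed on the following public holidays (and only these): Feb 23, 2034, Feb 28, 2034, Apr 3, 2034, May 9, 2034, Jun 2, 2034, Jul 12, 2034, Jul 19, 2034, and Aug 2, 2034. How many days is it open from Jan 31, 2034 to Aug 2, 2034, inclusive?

124

Jan 31, 2034 is a Tuesday.
The range spans 184 days (inclusive of both endpoints).
184 = 7 × 26 + 2, so there are 26 full weeks plus 2 extra days.
Each full week contributes 5 weekdays (Mon–Fri): 26 × 5 = 130.
The 2 extra days are Tue, Wed — 2 of them qualify.
Total: 130 + 2 = 132.
Holidays: Feb 23, 2034 (Thu); Feb 28, 2034 (Tue); Apr 3, 2034 (Mon); May 9, 2034 (Tue); Jun 2, 2034 (Fri); Jul 12, 2034 (Wed); Jul 19, 2034 (Wed); Aug 2, 2034 (Wed).
All 8 holidays fall on weekdays, so subtract 8.
Business days: 132 − 8 = 124.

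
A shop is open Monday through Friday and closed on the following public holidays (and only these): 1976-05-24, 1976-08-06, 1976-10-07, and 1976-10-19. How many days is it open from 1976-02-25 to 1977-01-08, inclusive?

224

1976-02-25 is a Wednesday.
From 1976-02-25 to 1977-01-08 is 319 days inclusive.
319 = 7 × 45 + 4, so there are 45 full weeks plus 4 extra days.
Each full week contributes 5 weekdays (Mon–Fri): 45 × 5 = 225.
The 4 extra days are Wednesday, Thursday, Friday, Saturday — 3 of them qualify.
Total: 225 + 3 = 228.
Holidays: 1976-05-24 (Mon); 1976-08-06 (Fri); 1976-10-07 (Thu); 1976-10-19 (Tue).
All 4 holidays fall on weekdays, so subtract 4.
Business days: 228 − 4 = 224.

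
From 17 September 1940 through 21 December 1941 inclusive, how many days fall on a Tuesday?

17 September 1940 is a Tuesday.
That's 461 days from start to end, counting both.
461 = 7 × 65 + 6, so there are 65 full weeks plus 6 extra days.
Each full week contributes one Tuesday: 65 so far.
The 6 extra days are Tue, Wed, Thu, Fri, Sat, Sun — 1 of them qualifies.
Total: 65 + 1 = 66.

66 Tuesdays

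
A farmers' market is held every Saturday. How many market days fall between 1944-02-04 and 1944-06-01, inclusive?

17 Saturdays

1944-02-04 is a Friday.
From 1944-02-04 to 1944-06-01 is 119 days inclusive.
119 = 7 × 17, so the span is exactly 17 full weeks.
Each full week contributes one Saturday: 17 so far.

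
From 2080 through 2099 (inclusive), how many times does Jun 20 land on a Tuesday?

2

Day of week of June 20 in each year:
2080: Thu, 2081: Fri, 2082: Sat, 2083: Sun, 2084: Tue ✓, 2085: Wed, 2086: Thu, 2087: Fri, 2088: Sun, 2089: Mon, 2090: Tue ✓, 2091: Wed, 2092: Fri, 2093: Sat, 2094: Sun, 2095: Mon, 2096: Wed, 2097: Thu, 2098: Fri, 2099: Sat
Tuesdays: 2084, 2090.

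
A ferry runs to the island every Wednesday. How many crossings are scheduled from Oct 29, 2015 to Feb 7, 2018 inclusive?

Oct 29, 2015 is a Thursday.
That's 833 days from start to end, counting both.
833 = 7 × 119, so the span is exactly 119 full weeks.
Each full week contributes one Wednesday: 119 so far.
Total: 119.

119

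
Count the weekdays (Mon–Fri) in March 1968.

1968-03-01 is a Friday.
The range spans 31 days (inclusive of both endpoints).
31 = 7 × 4 + 3, so there are 4 full weeks plus 3 extra days.
Each full week contributes 5 weekdays (Mon–Fri): 4 × 5 = 20.
The 3 extra days are Fri, Sat, Sun — 1 of them qualifies.
Total: 20 + 1 = 21.

21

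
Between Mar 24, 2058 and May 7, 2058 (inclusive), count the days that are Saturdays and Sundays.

13

Mar 24, 2058 is a Sunday.
From Mar 24, 2058 to May 7, 2058 is 45 days inclusive.
45 = 7 × 6 + 3, so there are 6 full weeks plus 3 extra days.
Each full week contributes 2 days from the set (Sat, Sun): 6 × 2 = 12.
The 3 extra days are Sunday, Monday, Tuesday — 1 of them qualifies.
Total: 12 + 1 = 13.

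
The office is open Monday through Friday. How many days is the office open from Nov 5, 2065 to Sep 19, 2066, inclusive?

227 weekdays

Nov 5, 2065 is a Thursday.
That's 319 days from start to end, counting both.
319 = 7 × 45 + 4, so there are 45 full weeks plus 4 extra days.
Each full week contributes 5 weekdays (Mon–Fri): 45 × 5 = 225.
The 4 extra days are Thursday, Friday, Saturday, Sunday — 2 of them qualify.
Total: 225 + 2 = 227.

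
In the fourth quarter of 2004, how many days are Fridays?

2004-10-01 is a Friday.
From 2004-10-01 to 2004-12-31 is 92 days inclusive.
92 = 7 × 13 + 1, so there are 13 full weeks plus 1 extra day.
Each full week contributes one Friday: 13 so far.
The 1 extra day is Friday — 1 of them qualifies.
Total: 13 + 1 = 14.

14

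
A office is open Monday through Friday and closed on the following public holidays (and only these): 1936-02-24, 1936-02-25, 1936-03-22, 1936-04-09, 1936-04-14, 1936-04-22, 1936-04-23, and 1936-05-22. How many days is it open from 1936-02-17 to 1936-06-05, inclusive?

73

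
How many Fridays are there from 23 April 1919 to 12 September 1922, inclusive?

23 April 1919 is a Wednesday.
That's 1239 days from start to end, counting both.
1239 = 7 × 177, so the span is exactly 177 full weeks.
Each full week contributes one Friday: 177 so far.

177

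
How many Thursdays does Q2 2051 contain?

13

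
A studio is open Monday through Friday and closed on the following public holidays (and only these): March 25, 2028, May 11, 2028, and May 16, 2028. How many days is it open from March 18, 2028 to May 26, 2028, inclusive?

48 business days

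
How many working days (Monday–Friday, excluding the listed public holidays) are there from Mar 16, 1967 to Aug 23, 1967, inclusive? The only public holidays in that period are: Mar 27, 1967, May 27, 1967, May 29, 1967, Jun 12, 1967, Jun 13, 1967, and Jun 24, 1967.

111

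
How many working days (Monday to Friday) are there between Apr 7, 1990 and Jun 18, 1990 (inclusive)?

51 weekdays

Apr 7, 1990 is a Saturday.
From Apr 7, 1990 to Jun 18, 1990 is 73 days inclusive.
73 = 7 × 10 + 3, so there are 10 full weeks plus 3 extra days.
Each full week contributes 5 weekdays (Mon–Fri): 10 × 5 = 50.
The 3 extra days are Saturday, Sunday, Monday — 1 of them qualifies.
Total: 50 + 1 = 51.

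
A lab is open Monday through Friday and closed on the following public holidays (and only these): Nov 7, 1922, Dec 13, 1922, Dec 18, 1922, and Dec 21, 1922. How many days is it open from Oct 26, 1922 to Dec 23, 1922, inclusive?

Oct 26, 1922 is a Thursday.
That's 59 days from start to end, counting both.
59 = 7 × 8 + 3, so there are 8 full weeks plus 3 extra days.
Each full week contributes 5 weekdays (Mon–Fri): 8 × 5 = 40.
The 3 extra days are Thursday, Friday, Saturday — 2 of them qualify.
Total: 40 + 2 = 42.
Holidays: Nov 7, 1922 (Tue); Dec 13, 1922 (Wed); Dec 18, 1922 (Mon); Dec 21, 1922 (Thu).
All 4 holidays fall on weekdays, so subtract 4.
Business days: 42 − 4 = 38.

38 working days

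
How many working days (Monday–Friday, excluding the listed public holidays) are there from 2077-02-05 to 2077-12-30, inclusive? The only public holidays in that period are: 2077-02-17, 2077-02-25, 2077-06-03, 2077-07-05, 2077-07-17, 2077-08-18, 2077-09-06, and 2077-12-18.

229 working days

2077-02-05 is a Friday.
The range spans 329 days (inclusive of both endpoints).
329 = 7 × 47, so the span is exactly 47 full weeks.
Each full week contributes 5 weekdays (Mon–Fri): 47 × 5 = 235.
Holidays: 2077-02-17 (Wed); 2077-02-25 (Thu); 2077-06-03 (Thu); 2077-07-05 (Mon); 2077-07-17 (Sat); 2077-08-18 (Wed); 2077-09-06 (Mon); 2077-12-18 (Sat).
6 of the 8 holidays fall on weekdays; the rest are weekends and were already excluded.
Business days: 235 − 6 = 229.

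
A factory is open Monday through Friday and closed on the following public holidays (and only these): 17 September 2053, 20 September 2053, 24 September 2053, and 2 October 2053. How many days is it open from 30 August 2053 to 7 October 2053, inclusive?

30 August 2053 is a Saturday.
The range spans 39 days (inclusive of both endpoints).
39 = 7 × 5 + 4, so there are 5 full weeks plus 4 extra days.
Each full week contributes 5 weekdays (Mon–Fri): 5 × 5 = 25.
The 4 extra days are Saturday, Sunday, Monday, Tuesday — 2 of them qualify.
Total: 25 + 2 = 27.
Holidays: 17 September 2053 (Wed); 20 September 2053 (Sat); 24 September 2053 (Wed); 2 October 2053 (Thu).
3 of the 4 holidays fall on weekdays; the rest are weekends and were already excluded.
Business days: 27 − 3 = 24.

24 business days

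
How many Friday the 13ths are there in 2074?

The 13th falls on a Friday when the month's 13th has weekday Fri.
Jan 13 is Sat; Feb 13 is Tue; Mar 13 is Tue; Apr 13 is Fri ✓; May 13 is Sun; Jun 13 is Wed; Jul 13 is Fri ✓; Aug 13 is Mon; Sep 13 is Thu; Oct 13 is Sat; Nov 13 is Tue; Dec 13 is Thu.
Friday the 13ths: Apr, Jul.

2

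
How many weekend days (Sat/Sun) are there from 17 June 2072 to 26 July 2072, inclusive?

17 June 2072 is a Friday.
From 17 June 2072 to 26 July 2072 is 40 days inclusive.
40 = 7 × 5 + 5, so there are 5 full weeks plus 5 extra days.
Each full week contributes 2 weekend days (Sat, Sun): 5 × 2 = 10.
The 5 extra days are Fri, Sat, Sun, Mon, Tue — 2 of them qualify.
Total: 10 + 2 = 12.

12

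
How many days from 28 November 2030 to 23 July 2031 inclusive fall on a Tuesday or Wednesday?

28 November 2030 is a Thursday.
That's 238 days from start to end, counting both.
238 = 7 × 34, so the span is exactly 34 full weeks.
Each full week contributes 2 days from the set (Tue, Wed): 34 × 2 = 68.
Total: 68.

68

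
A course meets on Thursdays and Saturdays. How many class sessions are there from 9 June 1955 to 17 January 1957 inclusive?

169

9 June 1955 is a Thursday.
That's 589 days from start to end, counting both.
589 = 7 × 84 + 1, so there are 84 full weeks plus 1 extra day.
Each full week contributes 2 days from the set (Thu, Sat): 84 × 2 = 168.
The 1 extra day is Thursday — 1 of them qualifies.
Total: 168 + 1 = 169.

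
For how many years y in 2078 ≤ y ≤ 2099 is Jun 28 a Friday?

Day of week of June 28 in each year:
2078: Tue, 2079: Wed, 2080: Fri ✓, 2081: Sat, 2082: Sun, 2083: Mon, 2084: Wed, 2085: Thu, 2086: Fri ✓, 2087: Sat, 2088: Mon, 2089: Tue, 2090: Wed, 2091: Thu, 2092: Sat, 2093: Sun, 2094: Mon, 2095: Tue, 2096: Thu, 2097: Fri ✓, 2098: Sat, 2099: Sun
Fridays: 2080, 2086, 2097.

3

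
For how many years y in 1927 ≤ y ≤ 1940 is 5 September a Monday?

3

Day of week of September 5 in each year:
1927: Mon ✓, 1928: Wed, 1929: Thu, 1930: Fri, 1931: Sat, 1932: Mon ✓, 1933: Tue, 1934: Wed, 1935: Thu, 1936: Sat, 1937: Sun, 1938: Mon ✓, 1939: Tue, 1940: Thu
Mondays: 1927, 1932, 1938.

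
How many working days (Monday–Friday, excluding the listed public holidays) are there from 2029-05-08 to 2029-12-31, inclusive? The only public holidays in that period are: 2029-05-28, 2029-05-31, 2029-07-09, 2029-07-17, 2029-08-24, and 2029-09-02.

2029-05-08 is a Tuesday.
The range spans 238 days (inclusive of both endpoints).
238 = 7 × 34, so the span is exactly 34 full weeks.
Each full week contributes 5 weekdays (Mon–Fri): 34 × 5 = 170.
Total: 170.
Holidays: 2029-05-28 (Mon); 2029-05-31 (Thu); 2029-07-09 (Mon); 2029-07-17 (Tue); 2029-08-24 (Fri); 2029-09-02 (Sun).
5 of the 6 holidays fall on weekdays; the rest are weekends and were already excluded.
Business days: 170 − 5 = 165.

165 working days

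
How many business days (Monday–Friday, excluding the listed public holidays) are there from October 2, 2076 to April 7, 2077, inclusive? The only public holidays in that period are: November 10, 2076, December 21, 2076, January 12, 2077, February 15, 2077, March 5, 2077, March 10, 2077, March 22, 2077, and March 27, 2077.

October 2, 2076 is a Friday.
The range spans 188 days (inclusive of both endpoints).
188 = 7 × 26 + 6, so there are 26 full weeks plus 6 extra days.
Each full week contributes 5 weekdays (Mon–Fri): 26 × 5 = 130.
The 6 extra days are Friday, Saturday, Sunday, Monday, Tuesday, Wednesday — 4 of them qualify.
Total: 130 + 4 = 134.
Holidays: November 10, 2076 (Tue); December 21, 2076 (Mon); January 12, 2077 (Tue); February 15, 2077 (Mon); March 5, 2077 (Fri); March 10, 2077 (Wed); March 22, 2077 (Mon); March 27, 2077 (Sat).
7 of the 8 holidays fall on weekdays; the rest are weekends and were already excluded.
Business days: 134 − 7 = 127.

127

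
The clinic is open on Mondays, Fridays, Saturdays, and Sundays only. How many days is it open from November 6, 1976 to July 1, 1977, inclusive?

136

November 6, 1976 is a Saturday.
The range spans 238 days (inclusive of both endpoints).
238 = 7 × 34, so the span is exactly 34 full weeks.
Each full week contributes 4 days from the set (Mon, Fri, Sat, Sun): 34 × 4 = 136.
Total: 136.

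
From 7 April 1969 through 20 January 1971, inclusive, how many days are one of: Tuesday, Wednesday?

7 April 1969 is a Monday.
From 7 April 1969 to 20 January 1971 is 654 days inclusive.
654 = 7 × 93 + 3, so there are 93 full weeks plus 3 extra days.
Each full week contributes 2 days from the set (Tue, Wed): 93 × 2 = 186.
The 3 extra days are Mon, Tue, Wed — 2 of them qualify.
Total: 186 + 2 = 188.

188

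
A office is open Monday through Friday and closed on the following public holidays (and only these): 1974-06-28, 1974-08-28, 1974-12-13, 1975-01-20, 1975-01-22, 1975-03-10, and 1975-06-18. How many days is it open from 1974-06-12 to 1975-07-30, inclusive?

289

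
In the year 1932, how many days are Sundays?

52

1932-01-01 is a Friday.
That's 366 days from start to end, counting both.
366 = 7 × 52 + 2, so there are 52 full weeks plus 2 extra days.
Each full week contributes one Sunday: 52 so far.
The 2 extra days are Friday, Saturday — none qualify.
Total: 52 + 0 = 52.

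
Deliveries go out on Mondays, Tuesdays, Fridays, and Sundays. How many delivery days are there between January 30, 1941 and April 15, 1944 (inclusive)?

January 30, 1941 is a Thursday.
From January 30, 1941 to April 15, 1944 is 1172 days inclusive.
1172 = 7 × 167 + 3, so there are 167 full weeks plus 3 extra days.
Each full week contributes 4 days from the set (Mon, Tue, Fri, Sun): 167 × 4 = 668.
The 3 extra days are Thu, Fri, Sat — 1 of them qualifies.
Total: 668 + 1 = 669.

669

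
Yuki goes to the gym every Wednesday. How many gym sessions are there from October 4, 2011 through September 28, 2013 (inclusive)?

October 4, 2011 is a Tuesday.
The range spans 726 days (inclusive of both endpoints).
726 = 7 × 103 + 5, so there are 103 full weeks plus 5 extra days.
Each full week contributes one Wednesday: 103 so far.
The 5 extra days are Tue, Wed, Thu, Fri, Sat — 1 of them qualifies.
Total: 103 + 1 = 104.

104 Wednesdays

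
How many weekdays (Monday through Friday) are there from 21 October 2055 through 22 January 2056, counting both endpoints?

67

21 October 2055 is a Thursday.
From 21 October 2055 to 22 January 2056 is 94 days inclusive.
94 = 7 × 13 + 3, so there are 13 full weeks plus 3 extra days.
Each full week contributes 5 weekdays (Mon–Fri): 13 × 5 = 65.
The 3 extra days are Thursday, Friday, Saturday — 2 of them qualify.
Total: 65 + 2 = 67.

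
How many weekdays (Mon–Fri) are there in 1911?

260

1911-01-01 is a Sunday.
That's 365 days from start to end, counting both.
365 = 7 × 52 + 1, so there are 52 full weeks plus 1 extra day.
Each full week contributes 5 weekdays (Mon–Fri): 52 × 5 = 260.
The 1 extra day is Sun — none qualify.
Total: 260 + 0 = 260.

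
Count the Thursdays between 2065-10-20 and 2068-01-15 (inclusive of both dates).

2065-10-20 is a Tuesday.
The range spans 818 days (inclusive of both endpoints).
818 = 7 × 116 + 6, so there are 116 full weeks plus 6 extra days.
Each full week contributes one Thursday: 116 so far.
The 6 extra days are Tue, Wed, Thu, Fri, Sat, Sun — 1 of them qualifies.
Total: 116 + 1 = 117.

117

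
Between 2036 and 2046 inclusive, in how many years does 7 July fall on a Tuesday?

Day of week of July 7 in each year:
2036: Mon, 2037: Tue ✓, 2038: Wed, 2039: Thu, 2040: Sat, 2041: Sun, 2042: Mon, 2043: Tue ✓, 2044: Thu, 2045: Fri, 2046: Sat
Tuesdays: 2037, 2043.

2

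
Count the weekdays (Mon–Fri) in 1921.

260

1 January 1921 is a Saturday.
From 1 January 1921 to 31 December 1921 is 365 days inclusive.
365 = 7 × 52 + 1, so there are 52 full weeks plus 1 extra day.
Each full week contributes 5 weekdays (Mon–Fri): 52 × 5 = 260.
The 1 extra day is Sat — none qualify.
Total: 260 + 0 = 260.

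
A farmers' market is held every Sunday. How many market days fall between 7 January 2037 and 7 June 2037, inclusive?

22

7 January 2037 is a Wednesday.
From 7 January 2037 to 7 June 2037 is 152 days inclusive.
152 = 7 × 21 + 5, so there are 21 full weeks plus 5 extra days.
Each full week contributes one Sunday: 21 so far.
The 5 extra days are Wednesday, Thursday, Friday, Saturday, Sunday — 1 of them qualifies.
Total: 21 + 1 = 22.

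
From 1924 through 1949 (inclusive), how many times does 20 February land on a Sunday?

4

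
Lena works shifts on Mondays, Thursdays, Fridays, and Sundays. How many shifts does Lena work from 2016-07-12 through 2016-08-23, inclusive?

24

2016-07-12 is a Tuesday.
That's 43 days from start to end, counting both.
43 = 7 × 6 + 1, so there are 6 full weeks plus 1 extra day.
Each full week contributes 4 days from the set (Mon, Thu, Fri, Sun): 6 × 4 = 24.
The 1 extra day is Tue — none qualify.
Total: 24 + 0 = 24.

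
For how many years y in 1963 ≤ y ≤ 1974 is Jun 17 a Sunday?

1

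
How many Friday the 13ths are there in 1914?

The 13th falls on a Friday when the month's 13th has weekday Fri.
Jan 13 is Tue; Feb 13 is Fri ✓; Mar 13 is Fri ✓; Apr 13 is Mon; May 13 is Wed; Jun 13 is Sat; Jul 13 is Mon; Aug 13 is Thu; Sep 13 is Sun; Oct 13 is Tue; Nov 13 is Fri ✓; Dec 13 is Sun.
Friday the 13ths: Feb, Mar, Nov.

3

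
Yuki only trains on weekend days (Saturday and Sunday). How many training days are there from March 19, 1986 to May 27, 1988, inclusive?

228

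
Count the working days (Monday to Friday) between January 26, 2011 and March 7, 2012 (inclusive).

January 26, 2011 is a Wednesday.
From January 26, 2011 to March 7, 2012 is 407 days inclusive.
407 = 7 × 58 + 1, so there are 58 full weeks plus 1 extra day.
Each full week contributes 5 weekdays (Mon–Fri): 58 × 5 = 290.
The 1 extra day is Wednesday — 1 of them qualifies.
Total: 290 + 1 = 291.

291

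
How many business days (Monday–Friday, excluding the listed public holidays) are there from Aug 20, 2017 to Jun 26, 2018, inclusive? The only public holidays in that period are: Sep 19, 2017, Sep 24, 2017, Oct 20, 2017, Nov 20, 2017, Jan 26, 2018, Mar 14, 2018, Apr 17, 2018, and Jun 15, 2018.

Aug 20, 2017 is a Sunday.
The range spans 311 days (inclusive of both endpoints).
311 = 7 × 44 + 3, so there are 44 full weeks plus 3 extra days.
Each full week contributes 5 weekdays (Mon–Fri): 44 × 5 = 220.
The 3 extra days are Sun, Mon, Tue — 2 of them qualify.
Total: 220 + 2 = 222.
Holidays: Sep 19, 2017 (Tue); Sep 24, 2017 (Sun); Oct 20, 2017 (Fri); Nov 20, 2017 (Mon); Jan 26, 2018 (Fri); Mar 14, 2018 (Wed); Apr 17, 2018 (Tue); Jun 15, 2018 (Fri).
7 of the 8 holidays fall on weekdays; the rest are weekends and were already excluded.
Business days: 222 − 7 = 215.

215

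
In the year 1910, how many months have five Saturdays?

5

A month has five Saturdays exactly when Saturday falls within its first (length − 28) days.
Jan: 31 days, starts Sat → 5 of Sat, Sun, Mon ✓
Feb: 28 days, starts Tue → 5 of (none)
Mar: 31 days, starts Tue → 5 of Tue, Wed, Thu
Apr: 30 days, starts Fri → 5 of Fri, Sat ✓
May: 31 days, starts Sun → 5 of Sun, Mon, Tue
Jun: 30 days, starts Wed → 5 of Wed, Thu
Jul: 31 days, starts Fri → 5 of Fri, Sat, Sun ✓
Aug: 31 days, starts Mon → 5 of Mon, Tue, Wed
Sep: 30 days, starts Thu → 5 of Thu, Fri
Oct: 31 days, starts Sat → 5 of Sat, Sun, Mon ✓
Nov: 30 days, starts Tue → 5 of Tue, Wed
Dec: 31 days, starts Thu → 5 of Thu, Fri, Sat ✓
Months with five Saturdays: Jan, Apr, Jul, Oct, Dec.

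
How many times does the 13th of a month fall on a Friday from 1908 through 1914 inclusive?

Friday-the-13ths by year:
1908: Mar, Nov
1909: Aug
1910: May
1911: Jan, Oct
1912: Sep, Dec
1913: Jun
1914: Feb, Mar, Nov

12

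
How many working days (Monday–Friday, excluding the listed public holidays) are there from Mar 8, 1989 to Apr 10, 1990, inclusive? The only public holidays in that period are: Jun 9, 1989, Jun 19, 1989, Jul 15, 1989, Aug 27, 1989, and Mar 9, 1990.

Mar 8, 1989 is a Wednesday.
The range spans 399 days (inclusive of both endpoints).
399 = 7 × 57, so the span is exactly 57 full weeks.
Each full week contributes 5 weekdays (Mon–Fri): 57 × 5 = 285.
Holidays: Jun 9, 1989 (Fri); Jun 19, 1989 (Mon); Jul 15, 1989 (Sat); Aug 27, 1989 (Sun); Mar 9, 1990 (Fri).
3 of the 5 holidays fall on weekdays; the rest are weekends and were already excluded.
Business days: 285 − 3 = 282.

282 working days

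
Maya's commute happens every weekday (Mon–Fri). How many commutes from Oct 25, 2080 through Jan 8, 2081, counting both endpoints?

Oct 25, 2080 is a Friday.
The range spans 76 days (inclusive of both endpoints).
76 = 7 × 10 + 6, so there are 10 full weeks plus 6 extra days.
Each full week contributes 5 weekdays (Mon–Fri): 10 × 5 = 50.
The 6 extra days are Fri, Sat, Sun, Mon, Tue, Wed — 4 of them qualify.
Total: 50 + 4 = 54.

54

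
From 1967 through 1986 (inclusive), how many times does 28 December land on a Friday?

3

Day of week of December 28 in each year:
1967: Thu, 1968: Sat, 1969: Sun, 1970: Mon, 1971: Tue, 1972: Thu, 1973: Fri ✓, 1974: Sat, 1975: Sun, 1976: Tue, 1977: Wed, 1978: Thu, 1979: Fri ✓, 1980: Sun, 1981: Mon, 1982: Tue, 1983: Wed, 1984: Fri ✓, 1985: Sat, 1986: Sun
Fridays: 1973, 1979, 1984.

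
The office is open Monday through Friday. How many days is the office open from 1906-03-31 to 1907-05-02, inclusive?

1906-03-31 is a Saturday.
From 1906-03-31 to 1907-05-02 is 398 days inclusive.
398 = 7 × 56 + 6, so there are 56 full weeks plus 6 extra days.
Each full week contributes 5 weekdays (Mon–Fri): 56 × 5 = 280.
The 6 extra days are Sat, Sun, Mon, Tue, Wed, Thu — 4 of them qualify.
Total: 280 + 4 = 284.

284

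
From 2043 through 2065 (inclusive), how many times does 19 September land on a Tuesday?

Day of week of September 19 in each year:
2043: Sat, 2044: Mon, 2045: Tue ✓, 2046: Wed, 2047: Thu, 2048: Sat, 2049: Sun, 2050: Mon, 2051: Tue ✓, 2052: Thu, 2053: Fri, 2054: Sat, 2055: Sun, 2056: Tue ✓, 2057: Wed, 2058: Thu, 2059: Fri, 2060: Sun, 2061: Mon, 2062: Tue ✓, 2063: Wed, 2064: Fri, 2065: Sat
Tuesdays: 2045, 2051, 2056, 2062.

4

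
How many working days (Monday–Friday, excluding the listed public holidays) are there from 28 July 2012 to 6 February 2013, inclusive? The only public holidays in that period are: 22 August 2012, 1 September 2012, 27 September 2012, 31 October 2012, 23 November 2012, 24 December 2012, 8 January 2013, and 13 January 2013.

132

28 July 2012 is a Saturday.
The range spans 194 days (inclusive of both endpoints).
194 = 7 × 27 + 5, so there are 27 full weeks plus 5 extra days.
Each full week contributes 5 weekdays (Mon–Fri): 27 × 5 = 135.
The 5 extra days are Saturday, Sunday, Monday, Tuesday, Wednesday — 3 of them qualify.
Total: 135 + 3 = 138.
Holidays: 22 August 2012 (Wed); 1 September 2012 (Sat); 27 September 2012 (Thu); 31 October 2012 (Wed); 23 November 2012 (Fri); 24 December 2012 (Mon); 8 January 2013 (Tue); 13 January 2013 (Sun).
6 of the 8 holidays fall on weekdays; the rest are weekends and were already excluded.
Business days: 138 − 6 = 132.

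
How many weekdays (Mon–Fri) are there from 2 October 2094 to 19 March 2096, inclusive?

381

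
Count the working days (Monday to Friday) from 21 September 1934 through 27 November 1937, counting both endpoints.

831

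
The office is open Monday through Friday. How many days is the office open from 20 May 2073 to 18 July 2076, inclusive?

825

20 May 2073 is a Saturday.
From 20 May 2073 to 18 July 2076 is 1156 days inclusive.
1156 = 7 × 165 + 1, so there are 165 full weeks plus 1 extra day.
Each full week contributes 5 weekdays (Mon–Fri): 165 × 5 = 825.
The 1 extra day is Saturday — none qualify.
Total: 825 + 0 = 825.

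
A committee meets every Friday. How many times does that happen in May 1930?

5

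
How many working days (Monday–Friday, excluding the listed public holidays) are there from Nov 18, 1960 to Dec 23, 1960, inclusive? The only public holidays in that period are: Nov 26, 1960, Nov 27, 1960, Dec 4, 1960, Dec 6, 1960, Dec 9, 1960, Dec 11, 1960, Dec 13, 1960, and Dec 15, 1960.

22

Nov 18, 1960 is a Friday.
From Nov 18, 1960 to Dec 23, 1960 is 36 days inclusive.
36 = 7 × 5 + 1, so there are 5 full weeks plus 1 extra day.
Each full week contributes 5 weekdays (Mon–Fri): 5 × 5 = 25.
The 1 extra day is Friday — 1 of them qualifies.
Total: 25 + 1 = 26.
Holidays: Nov 26, 1960 (Sat); Nov 27, 1960 (Sun); Dec 4, 1960 (Sun); Dec 6, 1960 (Tue); Dec 9, 1960 (Fri); Dec 11, 1960 (Sun); Dec 13, 1960 (Tue); Dec 15, 1960 (Thu).
4 of the 8 holidays fall on weekdays; the rest are weekends and were already excluded.
Business days: 26 − 4 = 22.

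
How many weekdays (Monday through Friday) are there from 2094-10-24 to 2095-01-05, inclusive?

53

2094-10-24 is a Sunday.
From 2094-10-24 to 2095-01-05 is 74 days inclusive.
74 = 7 × 10 + 4, so there are 10 full weeks plus 4 extra days.
Each full week contributes 5 weekdays (Mon–Fri): 10 × 5 = 50.
The 4 extra days are Sun, Mon, Tue, Wed — 3 of them qualify.
Total: 50 + 3 = 53.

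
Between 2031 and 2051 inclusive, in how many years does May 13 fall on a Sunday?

Day of week of May 13 in each year:
2031: Tue, 2032: Thu, 2033: Fri, 2034: Sat, 2035: Sun ✓, 2036: Tue, 2037: Wed, 2038: Thu, 2039: Fri, 2040: Sun ✓, 2041: Mon, 2042: Tue, 2043: Wed, 2044: Fri, 2045: Sat, 2046: Sun ✓, 2047: Mon, 2048: Wed, 2049: Thu, 2050: Fri, 2051: Sat
Sundays: 2035, 2040, 2046.

3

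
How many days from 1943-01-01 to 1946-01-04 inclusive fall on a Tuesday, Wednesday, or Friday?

472

1943-01-01 is a Friday.
The range spans 1100 days (inclusive of both endpoints).
1100 = 7 × 157 + 1, so there are 157 full weeks plus 1 extra day.
Each full week contributes 3 days from the set (Tue, Wed, Fri): 157 × 3 = 471.
The 1 extra day is Fri — 1 of them qualifies.
Total: 471 + 1 = 472.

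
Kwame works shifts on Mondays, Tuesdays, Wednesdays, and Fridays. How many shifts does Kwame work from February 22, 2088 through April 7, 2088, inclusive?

27

February 22, 2088 is a Sunday.
That's 46 days from start to end, counting both.
46 = 7 × 6 + 4, so there are 6 full weeks plus 4 extra days.
Each full week contributes 4 days from the set (Mon, Tue, Wed, Fri): 6 × 4 = 24.
The 4 extra days are Sun, Mon, Tue, Wed — 3 of them qualify.
Total: 24 + 3 = 27.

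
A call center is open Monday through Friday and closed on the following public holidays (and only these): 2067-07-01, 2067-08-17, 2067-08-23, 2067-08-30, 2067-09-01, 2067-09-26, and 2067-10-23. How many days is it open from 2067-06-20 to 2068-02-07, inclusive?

2067-06-20 is a Monday.
The range spans 233 days (inclusive of both endpoints).
233 = 7 × 33 + 2, so there are 33 full weeks plus 2 extra days.
Each full week contributes 5 weekdays (Mon–Fri): 33 × 5 = 165.
The 2 extra days are Mon, Tue — 2 of them qualify.
Total: 165 + 2 = 167.
Holidays: 2067-07-01 (Fri); 2067-08-17 (Wed); 2067-08-23 (Tue); 2067-08-30 (Tue); 2067-09-01 (Thu); 2067-09-26 (Mon); 2067-10-23 (Sun).
6 of the 7 holidays fall on weekdays; the rest are weekends and were already excluded.
Business days: 167 − 6 = 161.

161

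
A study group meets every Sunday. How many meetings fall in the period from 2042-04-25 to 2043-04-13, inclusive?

51 Sundays

2042-04-25 is a Friday.
That's 354 days from start to end, counting both.
354 = 7 × 50 + 4, so there are 50 full weeks plus 4 extra days.
Each full week contributes one Sunday: 50 so far.
The 4 extra days are Fri, Sat, Sun, Mon — 1 of them qualifies.
Total: 50 + 1 = 51.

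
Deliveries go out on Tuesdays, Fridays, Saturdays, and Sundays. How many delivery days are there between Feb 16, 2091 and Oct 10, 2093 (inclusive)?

554

Feb 16, 2091 is a Friday.
That's 968 days from start to end, counting both.
968 = 7 × 138 + 2, so there are 138 full weeks plus 2 extra days.
Each full week contributes 4 days from the set (Tue, Fri, Sat, Sun): 138 × 4 = 552.
The 2 extra days are Fri, Sat — 2 of them qualify.
Total: 552 + 2 = 554.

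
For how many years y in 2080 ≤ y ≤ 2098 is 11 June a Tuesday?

3

Day of week of June 11 in each year:
2080: Tue ✓, 2081: Wed, 2082: Thu, 2083: Fri, 2084: Sun, 2085: Mon, 2086: Tue ✓, 2087: Wed, 2088: Fri, 2089: Sat, 2090: Sun, 2091: Mon, 2092: Wed, 2093: Thu, 2094: Fri, 2095: Sat, 2096: Mon, 2097: Tue ✓, 2098: Wed
Tuesdays: 2080, 2086, 2097.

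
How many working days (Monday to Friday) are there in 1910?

Jan 1, 1910 is a Saturday.
That's 365 days from start to end, counting both.
365 = 7 × 52 + 1, so there are 52 full weeks plus 1 extra day.
Each full week contributes 5 weekdays (Mon–Fri): 52 × 5 = 260.
The 1 extra day is Sat — none qualify.
Total: 260 + 0 = 260.

260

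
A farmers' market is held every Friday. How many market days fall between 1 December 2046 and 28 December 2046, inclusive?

4

1 December 2046 is a Saturday.
From 1 December 2046 to 28 December 2046 is 28 days inclusive.
28 = 7 × 4, so the span is exactly 4 full weeks.
Each full week contributes one Friday: 4 so far.
Total: 4.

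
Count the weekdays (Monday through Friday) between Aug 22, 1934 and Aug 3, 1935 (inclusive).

248 weekdays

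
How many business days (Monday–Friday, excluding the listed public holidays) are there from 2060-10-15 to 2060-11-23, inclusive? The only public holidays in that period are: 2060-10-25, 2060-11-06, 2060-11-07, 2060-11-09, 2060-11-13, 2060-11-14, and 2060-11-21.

26 business days

2060-10-15 is a Friday.
The range spans 40 days (inclusive of both endpoints).
40 = 7 × 5 + 5, so there are 5 full weeks plus 5 extra days.
Each full week contributes 5 weekdays (Mon–Fri): 5 × 5 = 25.
The 5 extra days are Fri, Sat, Sun, Mon, Tue — 3 of them qualify.
Total: 25 + 3 = 28.
Holidays: 2060-10-25 (Mon); 2060-11-06 (Sat); 2060-11-07 (Sun); 2060-11-09 (Tue); 2060-11-13 (Sat); 2060-11-14 (Sun); 2060-11-21 (Sun).
2 of the 7 holidays fall on weekdays; the rest are weekends and were already excluded.
Business days: 28 − 2 = 26.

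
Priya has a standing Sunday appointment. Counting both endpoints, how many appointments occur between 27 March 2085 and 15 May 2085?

27 March 2085 is a Tuesday.
The range spans 50 days (inclusive of both endpoints).
50 = 7 × 7 + 1, so there are 7 full weeks plus 1 extra day.
Each full week contributes one Sunday: 7 so far.
The 1 extra day is Tuesday — none qualify.
Total: 7 + 0 = 7.

7 Sundays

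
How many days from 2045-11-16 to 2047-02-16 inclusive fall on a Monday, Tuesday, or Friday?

2045-11-16 is a Thursday.
From 2045-11-16 to 2047-02-16 is 458 days inclusive.
458 = 7 × 65 + 3, so there are 65 full weeks plus 3 extra days.
Each full week contributes 3 days from the set (Mon, Tue, Fri): 65 × 3 = 195.
The 3 extra days are Thursday, Friday, Saturday — 1 of them qualifies.
Total: 195 + 1 = 196.

196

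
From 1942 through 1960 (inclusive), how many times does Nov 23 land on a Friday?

Day of week of November 23 in each year:
1942: Mon, 1943: Tue, 1944: Thu, 1945: Fri ✓, 1946: Sat, 1947: Sun, 1948: Tue, 1949: Wed, 1950: Thu, 1951: Fri ✓, 1952: Sun, 1953: Mon, 1954: Tue, 1955: Wed, 1956: Fri ✓, 1957: Sat, 1958: Sun, 1959: Mon, 1960: Wed
Fridays: 1945, 1951, 1956.

3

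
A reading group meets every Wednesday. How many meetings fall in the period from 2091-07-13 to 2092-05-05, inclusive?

2091-07-13 is a Friday.
From 2091-07-13 to 2092-05-05 is 298 days inclusive.
298 = 7 × 42 + 4, so there are 42 full weeks plus 4 extra days.
Each full week contributes one Wednesday: 42 so far.
The 4 extra days are Fri, Sat, Sun, Mon — none qualify.
Total: 42 + 0 = 42.

42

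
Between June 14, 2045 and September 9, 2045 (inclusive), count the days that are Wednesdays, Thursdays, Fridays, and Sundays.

June 14, 2045 is a Wednesday.
From June 14, 2045 to September 9, 2045 is 88 days inclusive.
88 = 7 × 12 + 4, so there are 12 full weeks plus 4 extra days.
Each full week contributes 4 days from the set (Wed, Thu, Fri, Sun): 12 × 4 = 48.
The 4 extra days are Wed, Thu, Fri, Sat — 3 of them qualify.
Total: 48 + 3 = 51.

51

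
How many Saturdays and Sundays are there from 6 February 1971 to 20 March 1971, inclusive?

6 February 1971 is a Saturday.
That's 43 days from start to end, counting both.
43 = 7 × 6 + 1, so there are 6 full weeks plus 1 extra day.
Each full week contributes 2 weekend days (Sat, Sun): 6 × 2 = 12.
The 1 extra day is Saturday — 1 of them qualifies.
Total: 12 + 1 = 13.

13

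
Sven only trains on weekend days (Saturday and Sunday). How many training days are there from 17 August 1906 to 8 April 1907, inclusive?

17 August 1906 is a Friday.
From 17 August 1906 to 8 April 1907 is 235 days inclusive.
235 = 7 × 33 + 4, so there are 33 full weeks plus 4 extra days.
Each full week contributes 2 weekend days (Sat, Sun): 33 × 2 = 66.
The 4 extra days are Friday, Saturday, Sunday, Monday — 2 of them qualify.
Total: 66 + 2 = 68.

68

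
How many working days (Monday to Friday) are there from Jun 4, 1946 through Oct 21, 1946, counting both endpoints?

100

Jun 4, 1946 is a Tuesday.
From Jun 4, 1946 to Oct 21, 1946 is 140 days inclusive.
140 = 7 × 20, so the span is exactly 20 full weeks.
Each full week contributes 5 weekdays (Mon–Fri): 20 × 5 = 100.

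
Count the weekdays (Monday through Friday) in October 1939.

22 weekdays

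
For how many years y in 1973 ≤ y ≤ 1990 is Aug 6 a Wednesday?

Day of week of August 6 in each year:
1973: Mon, 1974: Tue, 1975: Wed ✓, 1976: Fri, 1977: Sat, 1978: Sun, 1979: Mon, 1980: Wed ✓, 1981: Thu, 1982: Fri, 1983: Sat, 1984: Mon, 1985: Tue, 1986: Wed ✓, 1987: Thu, 1988: Sat, 1989: Sun, 1990: Mon
Wednesdays: 1975, 1980, 1986.

3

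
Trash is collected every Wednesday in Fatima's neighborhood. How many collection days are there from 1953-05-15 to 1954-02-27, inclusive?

1953-05-15 is a Friday.
The range spans 289 days (inclusive of both endpoints).
289 = 7 × 41 + 2, so there are 41 full weeks plus 2 extra days.
Each full week contributes one Wednesday: 41 so far.
The 2 extra days are Fri, Sat — none qualify.
Total: 41 + 0 = 41.

41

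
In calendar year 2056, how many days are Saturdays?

53

January 1, 2056 is a Saturday.
That's 366 days from start to end, counting both.
366 = 7 × 52 + 2, so there are 52 full weeks plus 2 extra days.
Each full week contributes one Saturday: 52 so far.
The 2 extra days are Sat, Sun — 1 of them qualifies.
Total: 52 + 1 = 53.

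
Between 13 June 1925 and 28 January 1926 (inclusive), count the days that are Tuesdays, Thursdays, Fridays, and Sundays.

13 June 1925 is a Saturday.
The range spans 230 days (inclusive of both endpoints).
230 = 7 × 32 + 6, so there are 32 full weeks plus 6 extra days.
Each full week contributes 4 days from the set (Tue, Thu, Fri, Sun): 32 × 4 = 128.
The 6 extra days are Saturday, Sunday, Monday, Tuesday, Wednesday, Thursday — 3 of them qualify.
Total: 128 + 3 = 131.

131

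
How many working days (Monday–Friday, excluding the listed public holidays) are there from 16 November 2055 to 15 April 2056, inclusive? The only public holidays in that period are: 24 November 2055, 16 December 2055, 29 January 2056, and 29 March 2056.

16 November 2055 is a Tuesday.
That's 152 days from start to end, counting both.
152 = 7 × 21 + 5, so there are 21 full weeks plus 5 extra days.
Each full week contributes 5 weekdays (Mon–Fri): 21 × 5 = 105.
The 5 extra days are Tue, Wed, Thu, Fri, Sat — 4 of them qualify.
Total: 105 + 4 = 109.
Holidays: 24 November 2055 (Wed); 16 December 2055 (Thu); 29 January 2056 (Sat); 29 March 2056 (Wed).
3 of the 4 holidays fall on weekdays; the rest are weekends and were already excluded.
Business days: 109 − 3 = 106.

106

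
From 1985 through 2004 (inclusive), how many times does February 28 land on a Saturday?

3

Day of week of February 28 in each year:
1985: Thu, 1986: Fri, 1987: Sat ✓, 1988: Sun, 1989: Tue, 1990: Wed, 1991: Thu, 1992: Fri, 1993: Sun, 1994: Mon, 1995: Tue, 1996: Wed, 1997: Fri, 1998: Sat ✓, 1999: Sun, 2000: Mon, 2001: Wed, 2002: Thu, 2003: Fri, 2004: Sat ✓
Saturdays: 1987, 1998, 2004.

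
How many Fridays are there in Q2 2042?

1 April 2042 is a Tuesday.
From 1 April 2042 to 30 June 2042 is 91 days inclusive.
91 = 7 × 13, so the span is exactly 13 full weeks.
Each full week contributes one Friday: 13 so far.
Total: 13.

13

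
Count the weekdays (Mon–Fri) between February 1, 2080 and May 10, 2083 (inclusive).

February 1, 2080 is a Thursday.
From February 1, 2080 to May 10, 2083 is 1195 days inclusive.
1195 = 7 × 170 + 5, so there are 170 full weeks plus 5 extra days.
Each full week contributes 5 weekdays (Mon–Fri): 170 × 5 = 850.
The 5 extra days are Thursday, Friday, Saturday, Sunday, Monday — 3 of them qualify.
Total: 850 + 3 = 853.

853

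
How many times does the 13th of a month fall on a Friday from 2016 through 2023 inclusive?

13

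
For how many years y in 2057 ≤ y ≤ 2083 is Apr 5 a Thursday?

Day of week of April 5 in each year:
2057: Thu ✓, 2058: Fri, 2059: Sat, 2060: Mon, 2061: Tue, 2062: Wed, 2063: Thu ✓, 2064: Sat, 2065: Sun, 2066: Mon, 2067: Tue, 2068: Thu ✓, 2069: Fri, 2070: Sat, 2071: Sun, 2072: Tue, 2073: Wed, 2074: Thu ✓, 2075: Fri, 2076: Sun, 2077: Mon, 2078: Tue, 2079: Wed, 2080: Fri, 2081: Sat, 2082: Sun, 2083: Mon
Thursdays: 2057, 2063, 2068, 2074.

4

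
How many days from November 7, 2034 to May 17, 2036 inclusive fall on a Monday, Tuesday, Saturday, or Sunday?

318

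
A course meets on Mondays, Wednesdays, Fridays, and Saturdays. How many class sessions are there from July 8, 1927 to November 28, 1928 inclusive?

292

July 8, 1927 is a Friday.
That's 510 days from start to end, counting both.
510 = 7 × 72 + 6, so there are 72 full weeks plus 6 extra days.
Each full week contributes 4 days from the set (Mon, Wed, Fri, Sat): 72 × 4 = 288.
The 6 extra days are Friday, Saturday, Sunday, Monday, Tuesday, Wednesday — 4 of them qualify.
Total: 288 + 4 = 292.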